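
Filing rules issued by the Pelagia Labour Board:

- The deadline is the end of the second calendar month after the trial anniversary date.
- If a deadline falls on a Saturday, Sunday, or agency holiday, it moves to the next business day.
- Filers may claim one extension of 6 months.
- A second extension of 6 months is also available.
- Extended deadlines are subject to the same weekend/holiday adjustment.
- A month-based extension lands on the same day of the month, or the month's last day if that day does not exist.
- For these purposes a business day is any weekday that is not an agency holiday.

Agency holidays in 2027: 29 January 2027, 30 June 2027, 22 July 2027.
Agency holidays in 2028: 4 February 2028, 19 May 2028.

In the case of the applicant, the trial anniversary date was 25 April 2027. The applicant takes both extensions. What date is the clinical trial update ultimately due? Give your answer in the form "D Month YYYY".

3 July 2028

2 months after 25 April 2027 falls in June 2027; the last day of that month is 30 June 2027.
30 June 2027 is a listed holiday; the next business day is 1 July 2027 (Thursday).
Applying the 6 months extension: 6 months after 1 July 2027 is 1 January 2028.
Because 1 January 2028 is a Saturday, the deadline becomes 3 January 2028 (Monday).
Add 6 months to 3 January 2028: 3 July 2028.
3 July 2028 (Monday) is already a business day.
Final deadline: 3 July 2028.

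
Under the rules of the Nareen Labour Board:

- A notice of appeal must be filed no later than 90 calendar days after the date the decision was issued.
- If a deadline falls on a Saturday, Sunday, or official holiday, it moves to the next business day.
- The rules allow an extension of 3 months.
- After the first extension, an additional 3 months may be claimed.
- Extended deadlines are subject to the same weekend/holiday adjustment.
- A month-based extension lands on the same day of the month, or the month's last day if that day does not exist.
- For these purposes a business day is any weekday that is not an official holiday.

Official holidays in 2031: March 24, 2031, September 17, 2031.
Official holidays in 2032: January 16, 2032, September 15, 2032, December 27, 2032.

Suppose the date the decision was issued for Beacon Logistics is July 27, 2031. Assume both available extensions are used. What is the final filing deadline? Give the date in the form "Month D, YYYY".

90 calendar days after July 27, 2031 is October 25, 2031.
October 25, 2031 is a Saturday; the next business day is October 27, 2031 (Monday).
Applying the 3 months extension: 3 months after October 27, 2031 is January 27, 2032.
January 27, 2032 (Tuesday) is already a business day.
The 3 months extension carries January 27, 2032 to April 27, 2032.
Since April 27, 2032 is a Tuesday and not a holiday, the date is unchanged.
So the filing is due April 27, 2032.

April 27, 2032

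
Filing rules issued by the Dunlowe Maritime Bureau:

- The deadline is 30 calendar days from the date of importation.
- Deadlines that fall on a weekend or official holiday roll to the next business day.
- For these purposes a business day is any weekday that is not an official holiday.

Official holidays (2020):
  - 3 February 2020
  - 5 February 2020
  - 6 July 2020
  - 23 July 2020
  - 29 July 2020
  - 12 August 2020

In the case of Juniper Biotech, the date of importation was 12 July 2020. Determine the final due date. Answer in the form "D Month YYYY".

From 12 July 2020, 30 calendar days later is 11 August 2020.
11 August 2020 is a Tuesday and not a listed holiday, so it stands.
Deadline: 11 August 2020.

11 August 2020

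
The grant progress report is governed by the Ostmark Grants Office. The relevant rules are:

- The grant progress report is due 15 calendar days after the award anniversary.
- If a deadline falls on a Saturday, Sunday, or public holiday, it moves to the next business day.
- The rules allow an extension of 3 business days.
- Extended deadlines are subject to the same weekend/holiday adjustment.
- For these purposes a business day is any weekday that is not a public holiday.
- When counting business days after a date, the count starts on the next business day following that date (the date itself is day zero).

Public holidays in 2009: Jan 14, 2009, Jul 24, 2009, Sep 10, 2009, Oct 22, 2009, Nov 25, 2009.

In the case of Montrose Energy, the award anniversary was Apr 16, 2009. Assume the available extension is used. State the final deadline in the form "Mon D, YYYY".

May 6, 2009

From Apr 16, 2009, 15 calendar days later is May 1, 2009.
May 1, 2009 falls on a Friday, which is a business day, so no adjustment is needed.
Applying the 3-business-day extension: 3 business days after May 1, 2009 is May 6, 2009.
May 6, 2009 falls on a Wednesday, which is a business day, so no adjustment is needed.
The final due date is May 6, 2009.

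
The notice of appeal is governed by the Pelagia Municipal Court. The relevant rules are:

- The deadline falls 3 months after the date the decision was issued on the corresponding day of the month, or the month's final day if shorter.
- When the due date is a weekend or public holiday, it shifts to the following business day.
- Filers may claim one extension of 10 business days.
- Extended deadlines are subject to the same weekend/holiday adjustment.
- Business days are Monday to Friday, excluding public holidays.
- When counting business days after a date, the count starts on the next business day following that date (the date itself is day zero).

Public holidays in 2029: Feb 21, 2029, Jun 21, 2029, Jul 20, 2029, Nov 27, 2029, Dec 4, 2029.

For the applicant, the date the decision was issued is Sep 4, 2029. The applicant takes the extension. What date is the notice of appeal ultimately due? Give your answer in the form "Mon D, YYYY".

Dec 19, 2029

3 months after Sep 4, 2029, on the same day of the month, is Dec 4, 2029.
Dec 4, 2029 is a listed holiday; the next business day is Dec 5, 2029 (Wednesday).
The 10-business-day extension runs from Dec 5, 2029 to Dec 19, 2029.
Dec 19, 2029 falls on a Wednesday, which is a business day, so no adjustment is needed.
Final deadline: Dec 19, 2029.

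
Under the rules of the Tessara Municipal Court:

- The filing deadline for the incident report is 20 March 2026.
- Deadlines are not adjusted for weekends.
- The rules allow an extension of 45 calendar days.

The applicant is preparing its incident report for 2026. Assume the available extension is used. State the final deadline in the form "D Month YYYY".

The stated deadline is 20 March 2026.
No adjustment is made for weekends or holidays, so 20 March 2026 stands.
With the 45-day extension, 20 March 2026 becomes 4 May 2026.
No adjustment is made for weekends or holidays, so 4 May 2026 stands.
So the filing is due 4 May 2026.

4 May 2026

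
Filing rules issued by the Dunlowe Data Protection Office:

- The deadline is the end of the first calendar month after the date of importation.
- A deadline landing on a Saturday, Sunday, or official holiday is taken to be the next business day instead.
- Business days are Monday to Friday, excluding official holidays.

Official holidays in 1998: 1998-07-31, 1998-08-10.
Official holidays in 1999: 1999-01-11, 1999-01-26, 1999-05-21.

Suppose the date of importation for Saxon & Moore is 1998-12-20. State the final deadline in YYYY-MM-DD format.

1 month after 1998-12-20 falls in January 1999; the last day of that month is 1999-01-31.
Because 1999-01-31 is a Sunday, the deadline becomes 1999-02-01 (Monday).
Deadline: 1999-02-01.

1999-02-01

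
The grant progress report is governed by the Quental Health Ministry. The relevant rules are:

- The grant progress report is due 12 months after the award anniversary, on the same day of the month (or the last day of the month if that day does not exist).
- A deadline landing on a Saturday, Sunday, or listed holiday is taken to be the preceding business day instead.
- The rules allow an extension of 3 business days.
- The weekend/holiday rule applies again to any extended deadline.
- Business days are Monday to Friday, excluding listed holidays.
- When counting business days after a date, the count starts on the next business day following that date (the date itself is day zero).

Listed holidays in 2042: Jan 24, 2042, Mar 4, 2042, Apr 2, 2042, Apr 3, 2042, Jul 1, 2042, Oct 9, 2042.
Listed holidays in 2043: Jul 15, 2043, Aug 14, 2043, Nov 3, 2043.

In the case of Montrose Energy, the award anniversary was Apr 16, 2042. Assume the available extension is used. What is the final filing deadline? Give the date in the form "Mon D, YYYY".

Moving 12 months forward from Apr 16, 2042 on the corresponding day gives Apr 16, 2043.
Apr 16, 2043 (Thursday) is already a business day.
Applying the 3-business-day extension: 3 business days after Apr 16, 2043 is Apr 21, 2043.
Apr 21, 2043 is a Tuesday and not a listed holiday, so it stands.
Final deadline: Apr 21, 2043.

Apr 21, 2043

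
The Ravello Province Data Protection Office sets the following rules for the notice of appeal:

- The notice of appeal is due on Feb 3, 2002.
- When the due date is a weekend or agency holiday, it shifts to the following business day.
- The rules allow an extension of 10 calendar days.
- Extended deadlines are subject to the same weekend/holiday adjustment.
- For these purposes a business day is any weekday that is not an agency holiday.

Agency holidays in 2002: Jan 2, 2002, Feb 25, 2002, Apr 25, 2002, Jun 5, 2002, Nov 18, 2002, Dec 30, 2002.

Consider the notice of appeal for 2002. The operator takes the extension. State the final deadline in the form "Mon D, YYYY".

Feb 14, 2002

The statutory due date is Feb 3, 2002.
Feb 3, 2002 falls on a Sunday. Rolling to the next business day gives Feb 4, 2002, a Monday.
Add the 10 calendar-day extension to Feb 4, 2002: Feb 14, 2002.
Feb 14, 2002 is a Thursday and not a listed holiday, so it stands.
Deadline: Feb 14, 2002.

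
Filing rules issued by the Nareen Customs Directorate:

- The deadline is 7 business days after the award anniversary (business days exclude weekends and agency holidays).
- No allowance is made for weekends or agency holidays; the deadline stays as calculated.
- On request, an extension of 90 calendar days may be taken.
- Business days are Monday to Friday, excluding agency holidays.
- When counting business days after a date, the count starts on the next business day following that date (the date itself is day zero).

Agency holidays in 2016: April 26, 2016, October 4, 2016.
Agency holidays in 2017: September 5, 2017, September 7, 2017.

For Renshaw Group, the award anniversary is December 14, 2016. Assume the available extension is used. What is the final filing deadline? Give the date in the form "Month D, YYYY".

March 23, 2017

Counting 7 business days after December 14, 2016 (skipping weekends and listed holidays) reaches December 23, 2016.
December 23, 2016 falls on a Friday. The rules make no weekend/holiday allowance, so it remains December 23, 2016.
Applying the 90-calendar-day extension: December 23, 2016 + 90 days = March 23, 2017.
March 23, 2017 is a Thursday; no weekend or holiday adjustment applies.
Deadline: March 23, 2017.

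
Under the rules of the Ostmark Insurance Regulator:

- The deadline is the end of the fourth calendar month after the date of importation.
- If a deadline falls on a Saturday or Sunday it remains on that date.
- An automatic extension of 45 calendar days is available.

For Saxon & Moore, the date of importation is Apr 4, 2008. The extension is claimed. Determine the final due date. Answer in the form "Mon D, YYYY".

Oct 15, 2008

4 months after Apr 4, 2008 is August 2008; that month ends on Aug 31, 2008.
Aug 31, 2008 is a Sunday; no weekend or holiday adjustment applies.
The 45-calendar-day extension moves the deadline from Aug 31, 2008 to Oct 15, 2008.
Oct 15, 2008 is a Wednesday; no weekend or holiday adjustment applies.
Deadline: Oct 15, 2008.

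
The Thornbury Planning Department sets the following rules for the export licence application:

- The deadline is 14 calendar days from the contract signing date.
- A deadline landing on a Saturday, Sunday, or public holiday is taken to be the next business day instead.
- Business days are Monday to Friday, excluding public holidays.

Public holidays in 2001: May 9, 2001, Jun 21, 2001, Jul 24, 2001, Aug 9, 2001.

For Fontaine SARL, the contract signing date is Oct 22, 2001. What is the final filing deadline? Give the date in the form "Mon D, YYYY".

Nov 5, 2001

Trigger date Oct 22, 2001 + 14 calendar days = Nov 5, 2001.
Nov 5, 2001 is a Monday and not a listed holiday, so it stands.
The final due date is Nov 5, 2001.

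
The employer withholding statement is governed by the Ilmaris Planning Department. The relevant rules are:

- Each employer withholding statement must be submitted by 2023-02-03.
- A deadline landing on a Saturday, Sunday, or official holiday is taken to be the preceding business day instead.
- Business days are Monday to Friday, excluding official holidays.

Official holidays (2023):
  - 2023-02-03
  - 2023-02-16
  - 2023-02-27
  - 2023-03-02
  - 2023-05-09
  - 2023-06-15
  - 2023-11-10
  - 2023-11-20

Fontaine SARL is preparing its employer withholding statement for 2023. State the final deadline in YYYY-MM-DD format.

Start from the fixed due date, 2023-02-03.
2023-02-03 is a listed holiday, so it moves to the preceding business day, 2023-02-02 (Thursday).
So the filing is due 2023-02-02.

2023-02-02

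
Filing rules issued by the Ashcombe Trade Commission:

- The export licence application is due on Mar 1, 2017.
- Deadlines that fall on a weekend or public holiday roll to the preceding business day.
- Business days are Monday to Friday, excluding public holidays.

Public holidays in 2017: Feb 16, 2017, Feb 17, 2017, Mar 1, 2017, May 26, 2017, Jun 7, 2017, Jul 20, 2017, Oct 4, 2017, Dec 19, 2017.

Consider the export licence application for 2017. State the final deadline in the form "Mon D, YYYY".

Feb 28, 2017

The statutory due date is Mar 1, 2017.
Because Mar 1, 2017 is a listed holiday, the deadline becomes Feb 28, 2017 (Tuesday).
The final due date is Feb 28, 2017.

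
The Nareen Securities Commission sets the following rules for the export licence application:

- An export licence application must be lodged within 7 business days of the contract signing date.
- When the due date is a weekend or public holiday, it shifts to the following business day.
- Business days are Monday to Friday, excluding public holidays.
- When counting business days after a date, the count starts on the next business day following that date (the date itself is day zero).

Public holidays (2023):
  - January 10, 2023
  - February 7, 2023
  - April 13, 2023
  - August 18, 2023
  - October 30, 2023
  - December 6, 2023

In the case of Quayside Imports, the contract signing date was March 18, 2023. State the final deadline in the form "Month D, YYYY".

Counting 7 business days after March 18, 2023 (skipping weekends and listed holidays) reaches March 28, 2023.
March 28, 2023 is a Tuesday and not a listed holiday, so it stands.
Deadline: March 28, 2023.

March 28, 2023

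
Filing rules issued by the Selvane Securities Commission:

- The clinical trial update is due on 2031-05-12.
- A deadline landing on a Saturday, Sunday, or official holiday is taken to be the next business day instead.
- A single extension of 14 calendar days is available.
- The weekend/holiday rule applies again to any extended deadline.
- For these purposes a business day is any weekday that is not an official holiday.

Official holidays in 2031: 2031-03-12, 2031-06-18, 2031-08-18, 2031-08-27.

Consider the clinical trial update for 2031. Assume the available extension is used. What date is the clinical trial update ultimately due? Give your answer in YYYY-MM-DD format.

Start from the fixed due date, 2031-05-12.
2031-05-12 falls on a Monday, which is a business day, so no adjustment is needed.
Add the 14 calendar-day extension to 2031-05-12: 2031-05-26.
2031-05-26 falls on a Monday, which is a business day, so no adjustment is needed.
Deadline: 2031-05-26.

2031-05-26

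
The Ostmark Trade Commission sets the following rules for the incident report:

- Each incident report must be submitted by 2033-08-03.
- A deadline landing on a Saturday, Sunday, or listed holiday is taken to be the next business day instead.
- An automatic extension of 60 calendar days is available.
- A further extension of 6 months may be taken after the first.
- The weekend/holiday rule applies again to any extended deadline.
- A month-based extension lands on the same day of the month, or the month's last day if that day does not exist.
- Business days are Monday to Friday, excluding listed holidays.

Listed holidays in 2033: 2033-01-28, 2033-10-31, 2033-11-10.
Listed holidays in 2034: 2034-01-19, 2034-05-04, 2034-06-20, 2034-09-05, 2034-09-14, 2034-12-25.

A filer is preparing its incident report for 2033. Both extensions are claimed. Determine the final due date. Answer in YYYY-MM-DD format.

The stated deadline is 2033-08-03.
2033-08-03 is a Wednesday and not a listed holiday, so it stands.
Applying the 60-calendar-day extension: 2033-08-03 + 60 days = 2033-10-02.
2033-10-02 is a Sunday; the next business day is 2033-10-03 (Monday).
The 6 months extension carries 2033-10-03 to 2034-04-03.
2034-04-03 falls on a Monday, which is a business day, so no adjustment is needed.
The final due date is 2034-04-03.

2034-04-03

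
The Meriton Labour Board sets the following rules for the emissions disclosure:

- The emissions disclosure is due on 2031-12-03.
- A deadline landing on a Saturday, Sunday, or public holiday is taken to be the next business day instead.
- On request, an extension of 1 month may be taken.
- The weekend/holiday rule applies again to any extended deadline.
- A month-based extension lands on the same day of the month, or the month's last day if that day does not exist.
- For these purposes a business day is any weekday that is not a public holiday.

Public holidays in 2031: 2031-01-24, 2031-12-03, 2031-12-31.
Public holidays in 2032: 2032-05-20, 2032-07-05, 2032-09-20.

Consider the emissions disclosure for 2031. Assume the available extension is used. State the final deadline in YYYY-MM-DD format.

The statutory due date is 2031-12-03.
2031-12-03 is a listed holiday; the next business day is 2031-12-04 (Thursday).
Applying the 1 month extension: 1 month after 2031-12-04 is 2032-01-04.
2032-01-04 is a Sunday, so it moves to the next business day, 2032-01-05 (Monday).
Final deadline: 2032-01-05.

2032-01-05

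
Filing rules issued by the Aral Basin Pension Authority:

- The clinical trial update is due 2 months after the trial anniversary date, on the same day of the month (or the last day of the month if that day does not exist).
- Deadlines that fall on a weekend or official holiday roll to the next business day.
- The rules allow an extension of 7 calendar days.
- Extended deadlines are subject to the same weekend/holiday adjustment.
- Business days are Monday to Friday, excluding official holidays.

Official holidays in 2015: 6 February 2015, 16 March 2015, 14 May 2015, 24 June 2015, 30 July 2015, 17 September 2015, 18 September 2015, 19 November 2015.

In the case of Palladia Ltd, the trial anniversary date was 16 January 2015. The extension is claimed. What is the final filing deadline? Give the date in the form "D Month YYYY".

24 March 2015

2 months after 16 January 2015, on the same day of the month, is 16 March 2015.
Because 16 March 2015 is a listed holiday, the deadline becomes 17 March 2015 (Tuesday).
The 7-calendar-day extension moves the deadline from 17 March 2015 to 24 March 2015.
24 March 2015 (Tuesday) is already a business day.
The final due date is 24 March 2015.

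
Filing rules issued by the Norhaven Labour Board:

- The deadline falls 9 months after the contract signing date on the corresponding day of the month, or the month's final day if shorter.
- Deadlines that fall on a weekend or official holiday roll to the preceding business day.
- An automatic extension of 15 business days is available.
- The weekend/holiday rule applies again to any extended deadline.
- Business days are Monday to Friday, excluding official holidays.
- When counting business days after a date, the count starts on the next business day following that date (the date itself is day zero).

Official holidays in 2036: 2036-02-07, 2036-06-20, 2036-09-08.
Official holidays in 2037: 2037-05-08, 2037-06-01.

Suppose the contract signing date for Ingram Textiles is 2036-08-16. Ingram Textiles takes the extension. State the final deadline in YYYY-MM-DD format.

9 months after 2036-08-16, on the same day of the month, is 2037-05-16.
Because 2037-05-16 is a Saturday, the deadline becomes 2037-05-15 (Friday).
Applying the 15-business-day extension: 15 business days after 2037-05-15 is 2037-06-08.
2037-06-08 falls on a Monday, which is a business day, so no adjustment is needed.
Final deadline: 2037-06-08.

2037-06-08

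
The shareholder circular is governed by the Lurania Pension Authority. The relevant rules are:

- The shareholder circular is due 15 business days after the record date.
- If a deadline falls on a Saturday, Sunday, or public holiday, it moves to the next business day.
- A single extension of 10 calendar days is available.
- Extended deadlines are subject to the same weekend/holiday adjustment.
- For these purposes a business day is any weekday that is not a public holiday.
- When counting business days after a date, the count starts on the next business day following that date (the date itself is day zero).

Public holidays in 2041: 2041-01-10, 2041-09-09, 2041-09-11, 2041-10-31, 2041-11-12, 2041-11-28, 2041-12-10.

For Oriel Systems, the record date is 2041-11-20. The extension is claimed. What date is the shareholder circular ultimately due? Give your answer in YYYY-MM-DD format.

15 business days after 2041-11-20, excluding weekends and holidays, is 2041-12-13.
Since 2041-12-13 is a Friday and not a holiday, the date is unchanged.
Applying the 10-calendar-day extension: 2041-12-13 + 10 days = 2041-12-23.
2041-12-23 falls on a Monday, which is a business day, so no adjustment is needed.
The final due date is 2041-12-23.

2041-12-23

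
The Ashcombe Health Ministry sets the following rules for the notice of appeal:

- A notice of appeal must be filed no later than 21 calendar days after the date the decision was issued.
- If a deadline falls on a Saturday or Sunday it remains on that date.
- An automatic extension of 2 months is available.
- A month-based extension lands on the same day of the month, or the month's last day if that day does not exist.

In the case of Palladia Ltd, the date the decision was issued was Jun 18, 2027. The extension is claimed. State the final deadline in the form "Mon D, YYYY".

Sep 9, 2027

21 calendar days after Jun 18, 2027 is Jul 9, 2027.
Jul 9, 2027 is a Friday; no weekend or holiday adjustment applies.
The 2 months extension carries Jul 9, 2027 to Sep 9, 2027.
Sep 9, 2027 falls on a Thursday. The rules make no weekend/holiday allowance, so it remains Sep 9, 2027.
So the filing is due Sep 9, 2027.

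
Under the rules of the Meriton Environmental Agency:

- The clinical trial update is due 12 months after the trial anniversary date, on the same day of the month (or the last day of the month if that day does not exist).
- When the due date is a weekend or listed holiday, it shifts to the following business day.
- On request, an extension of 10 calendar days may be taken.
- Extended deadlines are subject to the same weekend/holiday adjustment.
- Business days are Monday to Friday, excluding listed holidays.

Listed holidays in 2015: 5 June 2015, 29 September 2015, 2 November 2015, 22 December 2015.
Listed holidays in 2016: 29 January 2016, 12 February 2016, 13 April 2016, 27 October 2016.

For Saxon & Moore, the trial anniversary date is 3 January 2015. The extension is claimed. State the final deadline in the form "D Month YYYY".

12 months after 3 January 2015, on the same day of the month, is 3 January 2016.
3 January 2016 is a Sunday; the next business day is 4 January 2016 (Monday).
With the 10-day extension, 4 January 2016 becomes 14 January 2016.
Since 14 January 2016 is a Thursday and not a holiday, the date is unchanged.
So the filing is due 14 January 2016.

14 January 2016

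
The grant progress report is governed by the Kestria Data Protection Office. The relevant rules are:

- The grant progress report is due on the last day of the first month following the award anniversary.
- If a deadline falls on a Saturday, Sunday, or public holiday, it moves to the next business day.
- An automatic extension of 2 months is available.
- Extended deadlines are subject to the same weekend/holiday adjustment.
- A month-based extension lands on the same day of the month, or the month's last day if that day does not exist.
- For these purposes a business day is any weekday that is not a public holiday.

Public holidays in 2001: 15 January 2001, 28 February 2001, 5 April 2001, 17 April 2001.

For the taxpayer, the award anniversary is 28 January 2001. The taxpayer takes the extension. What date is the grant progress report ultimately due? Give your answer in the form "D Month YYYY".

1 May 2001

1 month after 28 January 2001 is February 2001; that month ends on 28 February 2001.
28 February 2001 falls on a listed holiday. Rolling to the next business day gives 1 March 2001, a Thursday.
The 2 months extension carries 1 March 2001 to 1 May 2001.
1 May 2001 falls on a Tuesday, which is a business day, so no adjustment is needed.
Deadline: 1 May 2001.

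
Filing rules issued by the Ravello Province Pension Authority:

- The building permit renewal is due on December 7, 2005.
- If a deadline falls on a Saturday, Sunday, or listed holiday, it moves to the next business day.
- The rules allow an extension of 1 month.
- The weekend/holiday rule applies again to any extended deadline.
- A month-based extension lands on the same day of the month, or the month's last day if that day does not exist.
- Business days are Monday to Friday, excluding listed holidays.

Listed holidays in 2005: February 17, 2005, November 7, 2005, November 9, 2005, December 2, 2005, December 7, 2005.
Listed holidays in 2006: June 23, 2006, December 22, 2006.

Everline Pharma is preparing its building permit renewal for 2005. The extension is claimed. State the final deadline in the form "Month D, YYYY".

Start from the fixed due date, December 7, 2005.
December 7, 2005 is a listed holiday; the next business day is December 8, 2005 (Thursday).
Add 1 month to December 8, 2005: January 8, 2006.
Because January 8, 2006 is a Sunday, the deadline becomes January 9, 2006 (Monday).
Final deadline: January 9, 2006.

January 9, 2006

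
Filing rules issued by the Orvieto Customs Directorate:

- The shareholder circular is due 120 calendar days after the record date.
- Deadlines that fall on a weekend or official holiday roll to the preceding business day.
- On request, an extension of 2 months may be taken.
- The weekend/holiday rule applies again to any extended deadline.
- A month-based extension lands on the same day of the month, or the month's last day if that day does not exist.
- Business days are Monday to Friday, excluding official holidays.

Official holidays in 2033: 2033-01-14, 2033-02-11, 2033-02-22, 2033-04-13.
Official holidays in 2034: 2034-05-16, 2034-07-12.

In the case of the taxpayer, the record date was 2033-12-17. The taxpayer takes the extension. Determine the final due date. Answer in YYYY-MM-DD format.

From 2033-12-17, 120 calendar days later is 2034-04-16.
Because 2034-04-16 is a Sunday, the deadline becomes 2034-04-14 (Friday).
The 2 months extension carries 2034-04-14 to 2034-06-14.
2034-06-14 (Wednesday) is already a business day.
Deadline: 2034-06-14.

2034-06-14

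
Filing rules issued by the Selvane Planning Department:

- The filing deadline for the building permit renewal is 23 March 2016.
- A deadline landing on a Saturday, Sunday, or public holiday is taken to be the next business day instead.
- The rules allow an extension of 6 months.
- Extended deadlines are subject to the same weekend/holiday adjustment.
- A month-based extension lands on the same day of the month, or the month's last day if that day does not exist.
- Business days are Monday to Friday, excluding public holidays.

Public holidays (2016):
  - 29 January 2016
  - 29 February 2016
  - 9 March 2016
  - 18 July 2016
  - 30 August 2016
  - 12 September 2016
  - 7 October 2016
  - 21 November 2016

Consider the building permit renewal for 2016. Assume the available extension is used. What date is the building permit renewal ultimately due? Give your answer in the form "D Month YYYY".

The statutory due date is 23 March 2016.
23 March 2016 falls on a Wednesday, which is a business day, so no adjustment is needed.
The 6 months extension carries 23 March 2016 to 23 September 2016.
23 September 2016 (Friday) is already a business day.
The final due date is 23 September 2016.

23 September 2016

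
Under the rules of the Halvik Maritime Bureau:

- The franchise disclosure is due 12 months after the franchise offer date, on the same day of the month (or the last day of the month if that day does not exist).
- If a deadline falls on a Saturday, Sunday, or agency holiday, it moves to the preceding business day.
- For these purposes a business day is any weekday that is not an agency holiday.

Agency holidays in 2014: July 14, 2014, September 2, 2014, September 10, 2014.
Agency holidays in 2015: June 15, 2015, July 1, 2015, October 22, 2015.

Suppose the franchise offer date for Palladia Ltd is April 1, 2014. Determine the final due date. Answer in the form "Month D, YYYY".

12 months from April 1, 2014 is April 1, 2015.
April 1, 2015 (Wednesday) is already a business day.
Deadline: April 1, 2015.

April 1, 2015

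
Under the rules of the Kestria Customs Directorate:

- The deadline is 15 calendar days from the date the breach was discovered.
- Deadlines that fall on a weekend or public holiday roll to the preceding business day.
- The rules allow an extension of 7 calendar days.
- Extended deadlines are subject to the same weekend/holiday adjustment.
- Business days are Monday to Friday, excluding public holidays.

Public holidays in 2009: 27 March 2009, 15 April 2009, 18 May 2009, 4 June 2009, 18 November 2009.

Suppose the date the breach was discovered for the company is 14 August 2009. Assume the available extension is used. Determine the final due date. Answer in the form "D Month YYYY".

Adding 15 calendar days to 14 August 2009 gives 29 August 2009.
29 August 2009 falls on a Saturday. Rolling to the preceding business day gives 28 August 2009, a Friday.
Applying the 7-calendar-day extension: 28 August 2009 + 7 days = 4 September 2009.
4 September 2009 is a Friday and not a listed holiday, so it stands.
The final due date is 4 September 2009.

4 September 2009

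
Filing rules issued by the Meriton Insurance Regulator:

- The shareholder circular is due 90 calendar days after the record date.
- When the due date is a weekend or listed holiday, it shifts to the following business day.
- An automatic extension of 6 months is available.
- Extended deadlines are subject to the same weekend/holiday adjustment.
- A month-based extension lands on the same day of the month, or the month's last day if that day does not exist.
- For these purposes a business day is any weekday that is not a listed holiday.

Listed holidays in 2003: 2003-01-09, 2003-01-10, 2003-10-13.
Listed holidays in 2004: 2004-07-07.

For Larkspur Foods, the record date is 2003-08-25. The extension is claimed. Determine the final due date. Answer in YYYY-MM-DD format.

From 2003-08-25, 90 calendar days later is 2003-11-23.
2003-11-23 is a Sunday; the next business day is 2003-11-24 (Monday).
The 6 months extension carries 2003-11-24 to 2004-05-24.
2004-05-24 falls on a Monday, which is a business day, so no adjustment is needed.
Final deadline: 2004-05-24.

2004-05-24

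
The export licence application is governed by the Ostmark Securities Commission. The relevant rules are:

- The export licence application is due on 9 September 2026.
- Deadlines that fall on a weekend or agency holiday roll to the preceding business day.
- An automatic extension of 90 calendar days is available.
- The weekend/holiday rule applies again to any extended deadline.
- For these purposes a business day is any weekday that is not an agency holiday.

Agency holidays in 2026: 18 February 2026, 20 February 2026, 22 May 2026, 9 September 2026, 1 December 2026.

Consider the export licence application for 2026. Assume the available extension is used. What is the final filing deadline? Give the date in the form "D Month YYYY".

7 December 2026

The stated deadline is 9 September 2026.
9 September 2026 is a listed holiday, so it moves to the preceding business day, 8 September 2026 (Tuesday).
With the 90-day extension, 8 September 2026 becomes 7 December 2026.
7 December 2026 (Monday) is already a business day.
Deadline: 7 December 2026.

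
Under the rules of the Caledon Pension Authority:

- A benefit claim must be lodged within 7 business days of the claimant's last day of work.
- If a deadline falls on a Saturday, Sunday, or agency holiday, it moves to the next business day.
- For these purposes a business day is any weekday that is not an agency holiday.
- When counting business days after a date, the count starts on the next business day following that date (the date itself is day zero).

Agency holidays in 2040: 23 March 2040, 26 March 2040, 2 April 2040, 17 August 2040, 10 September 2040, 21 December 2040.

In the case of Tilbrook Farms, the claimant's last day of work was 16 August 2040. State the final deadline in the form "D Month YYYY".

Starting the day after 16 August 2040 and counting 7 business days lands on 28 August 2040.
Since 28 August 2040 is a Tuesday and not a holiday, the date is unchanged.
The final due date is 28 August 2040.

28 August 2040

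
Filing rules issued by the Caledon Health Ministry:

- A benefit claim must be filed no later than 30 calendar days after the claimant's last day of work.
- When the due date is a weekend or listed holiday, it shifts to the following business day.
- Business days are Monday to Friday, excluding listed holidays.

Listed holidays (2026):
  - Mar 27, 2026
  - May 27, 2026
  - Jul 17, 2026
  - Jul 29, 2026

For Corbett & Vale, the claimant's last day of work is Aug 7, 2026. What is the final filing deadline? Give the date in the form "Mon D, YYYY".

Adding 30 calendar days to Aug 7, 2026 gives Sep 6, 2026.
Sep 6, 2026 is a Sunday; the next business day is Sep 7, 2026 (Monday).
The final due date is Sep 7, 2026.

Sep 7, 2026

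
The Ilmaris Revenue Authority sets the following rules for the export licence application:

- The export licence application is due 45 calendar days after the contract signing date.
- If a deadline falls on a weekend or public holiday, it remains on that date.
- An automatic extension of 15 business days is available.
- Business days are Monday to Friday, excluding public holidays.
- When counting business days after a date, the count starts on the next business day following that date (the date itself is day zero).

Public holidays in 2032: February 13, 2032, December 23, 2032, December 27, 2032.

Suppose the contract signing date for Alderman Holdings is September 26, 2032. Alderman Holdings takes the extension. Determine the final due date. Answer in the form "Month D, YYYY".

December 1, 2032

45 calendar days after September 26, 2032 is November 10, 2032.
November 10, 2032 is a Wednesday; no weekend or holiday adjustment applies.
The 15-business-day extension runs from November 10, 2032 to December 1, 2032.
December 1, 2032 falls on a Wednesday. The rules make no weekend/holiday allowance, so it remains December 1, 2032.
So the filing is due December 1, 2032.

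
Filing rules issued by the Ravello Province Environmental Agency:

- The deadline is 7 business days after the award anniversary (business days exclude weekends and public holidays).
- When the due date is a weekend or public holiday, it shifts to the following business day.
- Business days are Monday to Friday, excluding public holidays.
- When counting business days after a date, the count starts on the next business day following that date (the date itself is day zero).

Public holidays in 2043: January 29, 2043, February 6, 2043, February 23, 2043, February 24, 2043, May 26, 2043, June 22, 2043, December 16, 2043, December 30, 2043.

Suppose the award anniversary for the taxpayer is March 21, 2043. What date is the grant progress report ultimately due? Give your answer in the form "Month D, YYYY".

Counting 7 business days after March 21, 2043 (skipping weekends and listed holidays) reaches March 31, 2043.
Since March 31, 2043 is a Tuesday and not a holiday, the date is unchanged.
So the filing is due March 31, 2043.

March 31, 2043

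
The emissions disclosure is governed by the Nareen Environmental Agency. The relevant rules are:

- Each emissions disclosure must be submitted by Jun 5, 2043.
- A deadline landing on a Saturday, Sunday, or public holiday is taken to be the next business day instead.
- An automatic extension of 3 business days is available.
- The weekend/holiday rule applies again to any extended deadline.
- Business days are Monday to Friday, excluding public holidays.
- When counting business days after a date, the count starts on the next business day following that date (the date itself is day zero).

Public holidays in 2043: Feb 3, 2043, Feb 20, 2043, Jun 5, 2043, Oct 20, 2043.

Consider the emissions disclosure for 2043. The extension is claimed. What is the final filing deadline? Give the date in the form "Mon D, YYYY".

Jun 11, 2043

Start from the fixed due date, Jun 5, 2043.
Jun 5, 2043 falls on a listed holiday. Rolling to the next business day gives Jun 8, 2043, a Monday.
Counting 3 further business days from Jun 8, 2043 reaches Jun 11, 2043.
Since Jun 11, 2043 is a Thursday and not a holiday, the date is unchanged.
The final due date is Jun 11, 2043.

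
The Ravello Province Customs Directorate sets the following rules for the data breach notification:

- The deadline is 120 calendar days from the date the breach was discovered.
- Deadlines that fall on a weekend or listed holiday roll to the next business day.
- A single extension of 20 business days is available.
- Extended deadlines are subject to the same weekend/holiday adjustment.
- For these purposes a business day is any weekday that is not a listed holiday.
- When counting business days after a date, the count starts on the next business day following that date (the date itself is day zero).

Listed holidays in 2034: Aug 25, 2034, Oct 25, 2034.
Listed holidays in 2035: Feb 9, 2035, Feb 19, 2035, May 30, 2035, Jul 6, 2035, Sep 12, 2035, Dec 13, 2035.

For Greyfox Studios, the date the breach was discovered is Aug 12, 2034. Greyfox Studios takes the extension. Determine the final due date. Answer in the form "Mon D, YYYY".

Jan 8, 2035

120 calendar days after Aug 12, 2034 is Dec 10, 2034.
Dec 10, 2034 falls on a Sunday. Rolling to the next business day gives Dec 11, 2034, a Monday.
Applying the 20-business-day extension: 20 business days after Dec 11, 2034 is Jan 8, 2035.
Jan 8, 2035 (Monday) is already a business day.
Final deadline: Jan 8, 2035.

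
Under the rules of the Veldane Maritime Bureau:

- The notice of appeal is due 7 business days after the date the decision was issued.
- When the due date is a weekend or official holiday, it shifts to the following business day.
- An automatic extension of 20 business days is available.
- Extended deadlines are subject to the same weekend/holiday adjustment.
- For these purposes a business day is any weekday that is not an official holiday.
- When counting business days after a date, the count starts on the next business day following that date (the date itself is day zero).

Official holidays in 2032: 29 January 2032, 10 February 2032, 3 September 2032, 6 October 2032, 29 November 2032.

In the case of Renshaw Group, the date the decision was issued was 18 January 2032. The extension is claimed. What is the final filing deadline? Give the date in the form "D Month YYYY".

7 business days after 18 January 2032, excluding weekends and holidays, is 27 January 2032.
27 January 2032 is a Tuesday and not a listed holiday, so it stands.
Counting 20 further business days from 27 January 2032 reaches 26 February 2032.
26 February 2032 (Thursday) is already a business day.
So the filing is due 26 February 2032.

26 February 2032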